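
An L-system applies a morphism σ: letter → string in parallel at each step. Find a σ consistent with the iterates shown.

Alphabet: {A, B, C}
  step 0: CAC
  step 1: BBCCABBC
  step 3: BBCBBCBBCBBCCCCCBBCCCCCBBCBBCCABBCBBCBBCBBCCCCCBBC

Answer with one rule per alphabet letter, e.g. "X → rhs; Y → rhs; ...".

  step 0 ⇒ step 1: CAC ⇒ BBC·CA·BBC
    A ↦ CA
    C ↦ BBC
    B ↦ CC  (constrained at step 1)

A->CA, B->CC, C->BBC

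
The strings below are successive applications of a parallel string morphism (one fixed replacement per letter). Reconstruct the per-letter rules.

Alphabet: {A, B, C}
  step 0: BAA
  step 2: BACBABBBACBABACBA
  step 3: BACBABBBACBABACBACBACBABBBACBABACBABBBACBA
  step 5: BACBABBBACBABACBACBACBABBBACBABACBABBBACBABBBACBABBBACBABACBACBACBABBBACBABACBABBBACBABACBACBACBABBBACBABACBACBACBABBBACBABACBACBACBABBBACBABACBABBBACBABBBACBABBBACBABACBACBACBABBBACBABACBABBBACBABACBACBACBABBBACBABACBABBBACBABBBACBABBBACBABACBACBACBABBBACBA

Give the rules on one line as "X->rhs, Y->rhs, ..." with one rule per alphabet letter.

  step 2 ⇒ step 3: BACBABBBACBABACBA ⇒ BAC·BA·BB·BAC·BA·BAC·BAC·BAC·BA·BB·BAC·BA·BAC·BA·BB·BAC·BA
    A ↦ BA
    B ↦ BAC
    C ↦ BB

A->BA, B->BAC, C->BB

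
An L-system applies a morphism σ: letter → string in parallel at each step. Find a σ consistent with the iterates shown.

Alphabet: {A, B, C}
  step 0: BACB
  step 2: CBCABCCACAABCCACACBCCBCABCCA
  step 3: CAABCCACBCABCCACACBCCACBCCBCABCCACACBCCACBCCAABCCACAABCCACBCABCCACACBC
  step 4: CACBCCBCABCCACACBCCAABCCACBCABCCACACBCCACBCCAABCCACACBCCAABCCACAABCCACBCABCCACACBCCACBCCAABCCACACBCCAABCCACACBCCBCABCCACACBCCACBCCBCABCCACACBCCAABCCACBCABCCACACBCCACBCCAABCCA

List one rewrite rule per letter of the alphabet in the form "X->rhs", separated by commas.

A->CBC, B->ABC, C->CA

  step 3 ⇒ step 4: CAABCCACBCABCCACACBCCACBCCBCABCCACACBCCACBCCAABCCACAABCCACBCABCCACACBC ⇒ CA·CBC·CBC·ABC·CA·CA·CBC·CA·ABC·CA·CBC·ABC·CA·CA·CBC·CA·CBC·CA·ABC·CA·CA·CBC·CA·ABC·CA·CA·ABC·CA·CBC·ABC·CA·CA·CBC·CA·CBC·CA·ABC·CA·CA·CBC·CA·ABC·CA·CA·CBC·CBC·ABC·CA·CA·CBC·CA·CBC·CBC·ABC·CA·CA·CBC·CA·ABC·CA·CBC·ABC·CA·CA·CBC·CA·CBC·CA·ABC·CA
    A ↦ CBC
    B ↦ ABC
    C ↦ CA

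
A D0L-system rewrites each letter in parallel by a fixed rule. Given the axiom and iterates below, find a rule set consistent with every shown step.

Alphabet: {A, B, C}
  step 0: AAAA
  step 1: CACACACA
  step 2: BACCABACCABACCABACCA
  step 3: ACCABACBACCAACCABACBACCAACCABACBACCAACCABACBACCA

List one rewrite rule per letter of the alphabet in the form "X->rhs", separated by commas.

A->CA, B->AC, C->BAC

  step 2 ⇒ step 3: BACCABACCABACCABACCA ⇒ AC·CA·BAC·BAC·CA·AC·CA·BAC·BAC·CA·AC·CA·BAC·BAC·CA·AC·CA·BAC·BAC·CA
    A ↦ CA
    B ↦ AC
    C ↦ BAC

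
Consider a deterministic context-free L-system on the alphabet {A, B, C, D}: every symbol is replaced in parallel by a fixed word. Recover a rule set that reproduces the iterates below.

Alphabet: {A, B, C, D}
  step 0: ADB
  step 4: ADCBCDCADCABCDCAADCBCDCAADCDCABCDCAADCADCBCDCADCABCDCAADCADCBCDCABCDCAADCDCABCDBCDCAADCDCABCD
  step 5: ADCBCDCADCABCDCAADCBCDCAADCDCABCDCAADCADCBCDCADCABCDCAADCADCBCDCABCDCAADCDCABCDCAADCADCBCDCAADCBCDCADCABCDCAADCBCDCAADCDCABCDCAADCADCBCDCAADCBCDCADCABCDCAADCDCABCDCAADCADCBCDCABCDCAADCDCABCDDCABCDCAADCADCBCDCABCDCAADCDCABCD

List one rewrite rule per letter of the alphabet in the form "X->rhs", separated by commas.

A->ADC, B->D, C->CA, D->BCD

  step 4 ⇒ step 5: ADCBCDCADCABCDCAADCBCDCAADCDCABCDCAADCADCBCDCADCABCDCAADCADCBCDCABCDCAADCDCABCDBCDCAADCDCABCD ⇒ ADC·BCD·CA·D·CA·BCD·CA·ADC·BCD·CA·ADC·D·CA·BCD·CA·ADC·ADC·BCD·CA·D·CA·BCD·CA·ADC·ADC·BCD·CA·BCD·CA·ADC·D·CA·BCD·CA·ADC·ADC·BCD·CA·ADC·BCD·CA·D·CA·BCD·CA·ADC·BCD·CA·ADC·D·CA·BCD·CA·ADC·ADC·BCD·CA·ADC·BCD·CA·D·CA·BCD·CA·ADC·D·CA·BCD·CA·ADC·ADC·BCD·CA·BCD·CA·ADC·D·CA·BCD·D·CA·BCD·CA·ADC·ADC·BCD·CA·BCD·CA·ADC·D·CA·BCD
    A ↦ ADC
    B ↦ D
    C ↦ CA
    D ↦ BCD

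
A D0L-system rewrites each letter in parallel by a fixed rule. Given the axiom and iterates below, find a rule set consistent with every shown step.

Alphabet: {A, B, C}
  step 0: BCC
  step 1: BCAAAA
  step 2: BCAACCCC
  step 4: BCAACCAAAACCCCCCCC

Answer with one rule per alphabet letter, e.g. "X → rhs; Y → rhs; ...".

A->C, B->BC, C->AA

  step 1 ⇒ step 2: BCAAAA ⇒ BC·AA·C·C·C·C
    A ↦ C
    B ↦ BC
    C ↦ AA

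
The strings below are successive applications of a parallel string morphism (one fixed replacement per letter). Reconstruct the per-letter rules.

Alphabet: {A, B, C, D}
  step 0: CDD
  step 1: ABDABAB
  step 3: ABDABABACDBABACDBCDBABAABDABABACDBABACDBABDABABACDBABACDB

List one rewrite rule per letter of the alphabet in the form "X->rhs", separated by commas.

A->CDB, B->ABA, C->ABD, D->AB

  step 0 ⇒ step 1: CDD ⇒ ABD·AB·AB
    C ↦ ABD
    D ↦ AB
    A ↦ CDB  (constrained at step 1)
    B ↦ ABA  (constrained at step 1)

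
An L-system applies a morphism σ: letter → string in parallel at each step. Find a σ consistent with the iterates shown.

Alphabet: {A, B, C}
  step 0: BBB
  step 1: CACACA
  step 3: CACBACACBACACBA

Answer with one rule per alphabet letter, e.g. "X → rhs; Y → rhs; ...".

  step 0 ⇒ step 1: BBB ⇒ CA·CA·CA
    B ↦ CA
    A ↦ C  (constrained at step 1)
    C ↦ BA  (constrained at step 1)

A->C, B->CA, C->BA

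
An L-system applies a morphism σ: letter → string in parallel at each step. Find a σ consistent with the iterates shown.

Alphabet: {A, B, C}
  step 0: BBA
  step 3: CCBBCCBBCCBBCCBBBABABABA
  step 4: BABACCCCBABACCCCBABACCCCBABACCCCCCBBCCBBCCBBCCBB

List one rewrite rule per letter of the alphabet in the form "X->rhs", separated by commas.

A->BB, B->CC, C->BA

  step 3 ⇒ step 4: CCBBCCBBCCBBCCBBBABABABA ⇒ BA·BA·CC·CC·BA·BA·CC·CC·BA·BA·CC·CC·BA·BA·CC·CC·CC·BB·CC·BB·CC·BB·CC·BB
    A ↦ BB
    B ↦ CC
    C ↦ BA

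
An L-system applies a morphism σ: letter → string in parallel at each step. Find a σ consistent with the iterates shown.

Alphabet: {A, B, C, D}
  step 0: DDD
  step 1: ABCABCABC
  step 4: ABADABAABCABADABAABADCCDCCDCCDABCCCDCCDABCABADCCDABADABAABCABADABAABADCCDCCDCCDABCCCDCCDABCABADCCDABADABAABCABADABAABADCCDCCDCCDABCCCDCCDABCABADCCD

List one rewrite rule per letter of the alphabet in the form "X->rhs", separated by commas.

  step 0 ⇒ step 1: DDD ⇒ ABC·ABC·ABC
    D ↦ ABC
    A ↦ ABA  (constrained at step 1)
    B ↦ D  (constrained at step 1)
    C ↦ CCD  (constrained at step 1)

A->ABA, B->D, C->CCD, D->ABC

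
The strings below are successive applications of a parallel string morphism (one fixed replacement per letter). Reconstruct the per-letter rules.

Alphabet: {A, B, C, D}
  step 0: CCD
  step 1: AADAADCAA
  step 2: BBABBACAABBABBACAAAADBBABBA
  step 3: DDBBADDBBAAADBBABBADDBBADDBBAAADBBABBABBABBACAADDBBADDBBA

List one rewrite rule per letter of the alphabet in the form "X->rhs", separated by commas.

  step 2 ⇒ step 3: BBABBACAABBABBACAAAADBBABBA ⇒ D·D·BBA·D·D·BBA·AAD·BBA·BBA·D·D·BBA·D·D·BBA·AAD·BBA·BBA·BBA·BBA·CAA·D·D·BBA·D·D·BBA
    A ↦ BBA
    B ↦ D
    C ↦ AAD
    D ↦ CAA

A->BBA, B->D, C->AAD, D->CAA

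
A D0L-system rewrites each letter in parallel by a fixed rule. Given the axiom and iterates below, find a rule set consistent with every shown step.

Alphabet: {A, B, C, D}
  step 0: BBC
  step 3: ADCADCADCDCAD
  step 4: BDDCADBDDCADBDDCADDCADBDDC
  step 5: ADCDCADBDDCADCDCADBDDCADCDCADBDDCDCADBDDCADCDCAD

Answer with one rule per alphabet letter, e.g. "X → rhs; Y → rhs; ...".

A->BD, B->A, C->AD, D->DC

  step 4 ⇒ step 5: BDDCADBDDCADBDDCADDCADBDDC ⇒ A·DC·DC·AD·BD·DC·A·DC·DC·AD·BD·DC·A·DC·DC·AD·BD·DC·DC·AD·BD·DC·A·DC·DC·AD
    A ↦ BD
    B ↦ A
    C ↦ AD
    D ↦ DC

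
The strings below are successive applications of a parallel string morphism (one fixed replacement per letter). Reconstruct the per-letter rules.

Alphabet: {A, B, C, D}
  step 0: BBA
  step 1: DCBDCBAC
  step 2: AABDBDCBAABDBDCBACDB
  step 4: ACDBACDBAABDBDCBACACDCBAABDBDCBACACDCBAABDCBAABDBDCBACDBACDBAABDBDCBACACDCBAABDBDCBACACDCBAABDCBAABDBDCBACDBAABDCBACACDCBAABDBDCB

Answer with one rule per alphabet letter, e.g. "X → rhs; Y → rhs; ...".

A->AC, B->DCB, C->DB, D->AAB

  step 1 ⇒ step 2: DCBDCBAC ⇒ AAB·DB·DCB·AAB·DB·DCB·AC·DB
    A ↦ AC
    B ↦ DCB
    C ↦ DB
    D ↦ AAB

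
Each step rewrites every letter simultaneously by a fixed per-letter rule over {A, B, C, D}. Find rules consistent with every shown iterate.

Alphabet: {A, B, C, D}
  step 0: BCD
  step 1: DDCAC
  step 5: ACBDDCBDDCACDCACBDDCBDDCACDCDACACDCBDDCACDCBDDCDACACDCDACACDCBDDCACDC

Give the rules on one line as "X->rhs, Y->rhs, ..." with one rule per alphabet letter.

  step 0 ⇒ step 1: BCD ⇒ D·DC·AC
    B ↦ D
    C ↦ DC
    D ↦ AC
    A ↦ BD  (constrained at step 1)

A->BD, B->D, C->DC, D->AC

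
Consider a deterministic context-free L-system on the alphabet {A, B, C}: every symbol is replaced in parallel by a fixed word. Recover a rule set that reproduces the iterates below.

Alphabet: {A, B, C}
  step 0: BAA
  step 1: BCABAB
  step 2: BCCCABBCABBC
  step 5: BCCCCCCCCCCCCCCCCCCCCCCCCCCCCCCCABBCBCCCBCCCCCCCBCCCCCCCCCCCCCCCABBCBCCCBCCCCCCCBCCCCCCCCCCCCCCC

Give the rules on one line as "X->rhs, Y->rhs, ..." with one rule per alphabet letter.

A->AB, B->BC, C->CC

  step 1 ⇒ step 2: BCABAB ⇒ BC·CC·AB·BC·AB·BC
    A ↦ AB
    B ↦ BC
    C ↦ CC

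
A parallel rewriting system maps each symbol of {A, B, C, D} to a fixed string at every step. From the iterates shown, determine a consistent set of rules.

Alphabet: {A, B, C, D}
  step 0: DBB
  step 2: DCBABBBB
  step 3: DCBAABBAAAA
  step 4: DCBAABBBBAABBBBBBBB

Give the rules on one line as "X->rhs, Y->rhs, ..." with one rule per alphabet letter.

  step 3 ⇒ step 4: DCBAABBAAAA ⇒ DC·BA·A·BB·BB·A·A·BB·BB·BB·BB
    A ↦ BB
    B ↦ A
    C ↦ BA
    D ↦ DC

A->BB, B->A, C->BA, D->DC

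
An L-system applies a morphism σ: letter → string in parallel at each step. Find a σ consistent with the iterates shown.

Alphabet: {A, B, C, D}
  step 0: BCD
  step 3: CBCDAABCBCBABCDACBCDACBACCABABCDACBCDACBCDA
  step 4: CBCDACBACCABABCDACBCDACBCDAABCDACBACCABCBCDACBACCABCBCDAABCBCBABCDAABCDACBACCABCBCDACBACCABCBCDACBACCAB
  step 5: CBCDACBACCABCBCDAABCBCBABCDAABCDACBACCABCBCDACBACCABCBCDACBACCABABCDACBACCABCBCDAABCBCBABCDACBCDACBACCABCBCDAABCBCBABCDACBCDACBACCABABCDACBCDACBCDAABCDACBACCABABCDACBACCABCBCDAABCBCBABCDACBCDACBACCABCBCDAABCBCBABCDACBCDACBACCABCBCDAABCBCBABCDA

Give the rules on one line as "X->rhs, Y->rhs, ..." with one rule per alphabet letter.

  step 4 ⇒ step 5: CBCDACBACCABABCDACBCDACBCDAABCDACBACCABCBCDACBACCABCBCDAABCBCBABCDAABCDACBACCABCBCDACBACCABCBCDACBACCAB ⇒ CB·CDA·CB·ACC·AB·CB·CDA·AB·CB·CB·AB·CDA·AB·CDA·CB·ACC·AB·CB·CDA·CB·ACC·AB·CB·CDA·CB·ACC·AB·AB·CDA·CB·ACC·AB·CB·CDA·AB·CB·CB·AB·CDA·CB·CDA·CB·ACC·AB·CB·CDA·AB·CB·CB·AB·CDA·CB·CDA·CB·ACC·AB·AB·CDA·CB·CDA·CB·CDA·AB·CDA·CB·ACC·AB·AB·CDA·CB·ACC·AB·CB·CDA·AB·CB·CB·AB·CDA·CB·CDA·CB·ACC·AB·CB·CDA·AB·CB·CB·AB·CDA·CB·CDA·CB·ACC·AB·CB·CDA·AB·CB·CB·AB·CDA
    A ↦ AB
    B ↦ CDA
    C ↦ CB
    D ↦ ACC

A->AB, B->CDA, C->CB, D->ACC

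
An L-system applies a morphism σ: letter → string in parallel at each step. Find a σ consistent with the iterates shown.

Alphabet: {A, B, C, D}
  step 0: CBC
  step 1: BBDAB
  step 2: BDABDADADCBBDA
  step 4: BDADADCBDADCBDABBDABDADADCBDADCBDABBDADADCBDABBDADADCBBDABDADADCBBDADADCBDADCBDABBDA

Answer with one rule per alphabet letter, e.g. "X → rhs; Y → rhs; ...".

A->DCB, B->BDA, C->B, D->DA

  step 1 ⇒ step 2: BBDAB ⇒ BDA·BDA·DA·DCB·BDA
    A ↦ DCB
    B ↦ BDA
    D ↦ DA
  step 0 ⇒ step 1: CBC ⇒ B·BDA·B
    C ↦ B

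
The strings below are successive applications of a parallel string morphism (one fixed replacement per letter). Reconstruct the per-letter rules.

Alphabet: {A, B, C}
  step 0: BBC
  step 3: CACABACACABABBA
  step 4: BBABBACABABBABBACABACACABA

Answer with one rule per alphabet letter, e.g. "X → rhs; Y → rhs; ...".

  step 3 ⇒ step 4: CACABACACABABBA ⇒ B·BA·B·BA·CA·BA·B·BA·B·BA·CA·BA·CA·CA·BA
    A ↦ BA
    B ↦ CA
    C ↦ B

A->BA, B->CA, C->B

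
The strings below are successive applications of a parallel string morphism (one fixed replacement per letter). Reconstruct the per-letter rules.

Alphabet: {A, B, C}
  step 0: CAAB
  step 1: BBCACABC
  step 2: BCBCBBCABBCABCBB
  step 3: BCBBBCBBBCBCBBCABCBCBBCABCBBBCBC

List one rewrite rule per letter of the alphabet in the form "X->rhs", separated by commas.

A->CA, B->BC, C->BB

  step 2 ⇒ step 3: BCBCBBCABBCABCBB ⇒ BC·BB·BC·BB·BC·BC·BB·CA·BC·BC·BB·CA·BC·BB·BC·BC
    A ↦ CA
    B ↦ BC
    C ↦ BB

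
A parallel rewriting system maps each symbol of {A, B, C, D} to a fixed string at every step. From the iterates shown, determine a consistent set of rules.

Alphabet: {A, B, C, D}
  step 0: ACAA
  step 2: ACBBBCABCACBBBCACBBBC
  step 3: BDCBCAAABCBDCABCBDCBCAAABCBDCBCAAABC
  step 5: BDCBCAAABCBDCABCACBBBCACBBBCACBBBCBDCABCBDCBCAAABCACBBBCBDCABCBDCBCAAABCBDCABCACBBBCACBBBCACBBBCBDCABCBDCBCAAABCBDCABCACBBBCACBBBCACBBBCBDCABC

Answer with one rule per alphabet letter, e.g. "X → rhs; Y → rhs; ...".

A->BDC, B->A, C->BC, D->CBB

  step 2 ⇒ step 3: ACBBBCABCACBBBCACBBBC ⇒ BDC·BC·A·A·A·BC·BDC·A·BC·BDC·BC·A·A·A·BC·BDC·BC·A·A·A·BC
    A ↦ BDC
    B ↦ A
    C ↦ BC
    D ↦ CBB  (constrained at step 3)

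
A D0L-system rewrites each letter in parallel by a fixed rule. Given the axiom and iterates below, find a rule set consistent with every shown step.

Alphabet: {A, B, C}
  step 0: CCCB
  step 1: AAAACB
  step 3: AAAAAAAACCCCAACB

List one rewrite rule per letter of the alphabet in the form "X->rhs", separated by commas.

  step 0 ⇒ step 1: CCCB ⇒ A·A·A·ACB
    B ↦ ACB
    C ↦ A
    A ↦ CC  (constrained at step 1)

A->CC, B->ACB, C->A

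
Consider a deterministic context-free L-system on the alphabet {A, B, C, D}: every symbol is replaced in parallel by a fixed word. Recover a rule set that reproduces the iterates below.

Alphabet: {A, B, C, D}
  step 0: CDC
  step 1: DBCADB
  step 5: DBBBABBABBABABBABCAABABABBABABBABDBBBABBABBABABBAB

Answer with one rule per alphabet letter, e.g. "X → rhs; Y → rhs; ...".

A->B, B->AB, C->DB, D->CA

  step 0 ⇒ step 1: CDC ⇒ DB·CA·DB
    C ↦ DB
    D ↦ CA
    A ↦ B  (constrained at step 1)
    B ↦ AB  (constrained at step 1)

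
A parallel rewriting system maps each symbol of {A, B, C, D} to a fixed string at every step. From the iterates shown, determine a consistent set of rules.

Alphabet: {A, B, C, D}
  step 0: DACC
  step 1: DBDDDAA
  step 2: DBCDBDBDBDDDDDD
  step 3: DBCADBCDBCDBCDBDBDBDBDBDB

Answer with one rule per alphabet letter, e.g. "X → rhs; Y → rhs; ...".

A->DDD, B->C, C->A, D->DB

  step 2 ⇒ step 3: DBCDBDBDBDDDDDD ⇒ DB·C·A·DB·C·DB·C·DB·C·DB·DB·DB·DB·DB·DB
    B ↦ C
    C ↦ A
    D ↦ DB
  step 0 ⇒ step 1: DACC ⇒ DB·DDD·A·A
    A ↦ DDD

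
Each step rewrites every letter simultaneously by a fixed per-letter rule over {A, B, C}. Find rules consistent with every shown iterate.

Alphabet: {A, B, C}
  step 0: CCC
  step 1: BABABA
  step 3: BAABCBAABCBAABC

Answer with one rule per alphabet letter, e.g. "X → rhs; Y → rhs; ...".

  step 0 ⇒ step 1: CCC ⇒ BA·BA·BA
    C ↦ BA
    A ↦ AB  (constrained at step 1)
    B ↦ C  (constrained at step 1)

A->AB, B->C, C->BA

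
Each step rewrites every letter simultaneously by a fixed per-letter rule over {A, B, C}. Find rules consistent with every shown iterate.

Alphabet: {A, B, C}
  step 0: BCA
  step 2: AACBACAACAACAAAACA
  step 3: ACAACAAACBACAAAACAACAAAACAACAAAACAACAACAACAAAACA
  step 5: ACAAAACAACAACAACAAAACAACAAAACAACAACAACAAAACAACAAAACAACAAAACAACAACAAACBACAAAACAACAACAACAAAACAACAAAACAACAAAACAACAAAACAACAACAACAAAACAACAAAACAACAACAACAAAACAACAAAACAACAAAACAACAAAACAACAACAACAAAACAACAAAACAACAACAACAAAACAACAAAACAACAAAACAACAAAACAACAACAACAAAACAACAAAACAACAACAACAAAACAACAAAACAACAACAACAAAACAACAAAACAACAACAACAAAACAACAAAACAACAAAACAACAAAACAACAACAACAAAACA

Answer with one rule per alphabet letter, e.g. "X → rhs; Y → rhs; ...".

  step 2 ⇒ step 3: AACBACAACAACAAAACA ⇒ ACA·ACA·AA·CB·ACA·AA·ACA·ACA·AA·ACA·ACA·AA·ACA·ACA·ACA·ACA·AA·ACA
    A ↦ ACA
    B ↦ CB
    C ↦ AA

A->ACA, B->CB, C->AA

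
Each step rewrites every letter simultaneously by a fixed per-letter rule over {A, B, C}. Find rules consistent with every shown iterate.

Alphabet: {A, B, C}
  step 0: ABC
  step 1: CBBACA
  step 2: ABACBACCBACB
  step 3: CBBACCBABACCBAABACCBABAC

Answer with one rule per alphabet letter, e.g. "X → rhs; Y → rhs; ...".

A->CB, B->BAC, C->A

  step 2 ⇒ step 3: ABACBACCBACB ⇒ CB·BAC·CB·A·BAC·CB·A·A·BAC·CB·A·BAC
    A ↦ CB
    B ↦ BAC
    C ↦ A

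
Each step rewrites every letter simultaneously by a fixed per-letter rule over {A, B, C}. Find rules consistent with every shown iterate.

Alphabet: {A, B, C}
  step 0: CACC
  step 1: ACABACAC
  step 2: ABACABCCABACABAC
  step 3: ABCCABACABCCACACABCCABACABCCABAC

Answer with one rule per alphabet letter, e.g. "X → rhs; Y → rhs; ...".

  step 2 ⇒ step 3: ABACABCCABACABAC ⇒ AB·CC·AB·AC·AB·CC·AC·AC·AB·CC·AB·AC·AB·CC·AB·AC
    A ↦ AB
    B ↦ CC
    C ↦ AC

A->AB, B->CC, C->AC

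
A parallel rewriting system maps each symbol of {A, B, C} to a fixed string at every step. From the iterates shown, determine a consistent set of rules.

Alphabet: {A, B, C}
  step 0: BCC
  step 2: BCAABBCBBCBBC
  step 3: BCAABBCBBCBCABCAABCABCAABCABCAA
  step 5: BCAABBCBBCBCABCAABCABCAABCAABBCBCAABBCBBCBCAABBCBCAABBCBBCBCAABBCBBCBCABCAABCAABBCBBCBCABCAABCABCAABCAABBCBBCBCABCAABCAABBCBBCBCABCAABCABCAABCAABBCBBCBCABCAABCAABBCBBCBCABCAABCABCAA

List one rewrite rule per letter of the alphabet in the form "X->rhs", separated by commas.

  step 2 ⇒ step 3: BCAABBCBBCBBC ⇒ BCA·A·BBC·BBC·BCA·BCA·A·BCA·BCA·A·BCA·BCA·A
    A ↦ BBC
    B ↦ BCA
    C ↦ A

A->BBC, B->BCA, C->A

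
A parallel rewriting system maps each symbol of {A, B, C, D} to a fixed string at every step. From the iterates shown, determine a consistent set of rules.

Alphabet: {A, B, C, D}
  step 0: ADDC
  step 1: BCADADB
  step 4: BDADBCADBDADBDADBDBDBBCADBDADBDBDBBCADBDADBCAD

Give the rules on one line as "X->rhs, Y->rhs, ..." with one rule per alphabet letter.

A->BC, B->BD, C->B, D->AD

  step 0 ⇒ step 1: ADDC ⇒ BC·AD·AD·B
    A ↦ BC
    C ↦ B
    D ↦ AD
    B ↦ BD  (constrained at step 1)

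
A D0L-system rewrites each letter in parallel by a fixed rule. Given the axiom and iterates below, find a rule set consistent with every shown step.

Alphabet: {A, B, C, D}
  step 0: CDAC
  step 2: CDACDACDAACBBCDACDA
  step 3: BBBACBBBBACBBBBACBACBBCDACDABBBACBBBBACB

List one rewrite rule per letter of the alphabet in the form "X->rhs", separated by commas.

  step 2 ⇒ step 3: CDACDACDAACBBCDACDA ⇒ B·BB·ACB·B·BB·ACB·B·BB·ACB·ACB·B·CDA·CDA·B·BB·ACB·B·BB·ACB
    A ↦ ACB
    B ↦ CDA
    C ↦ B
    D ↦ BB

A->ACB, B->CDA, C->B, D->BB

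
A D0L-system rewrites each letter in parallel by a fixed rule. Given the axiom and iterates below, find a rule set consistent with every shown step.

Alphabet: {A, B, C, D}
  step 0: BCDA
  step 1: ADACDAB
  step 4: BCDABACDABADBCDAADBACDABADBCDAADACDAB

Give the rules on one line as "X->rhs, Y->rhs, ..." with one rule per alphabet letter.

A->B, B->AD, C->A, D->CDA

  step 0 ⇒ step 1: BCDA ⇒ AD·A·CDA·B
    A ↦ B
    B ↦ AD
    C ↦ A
    D ↦ CDA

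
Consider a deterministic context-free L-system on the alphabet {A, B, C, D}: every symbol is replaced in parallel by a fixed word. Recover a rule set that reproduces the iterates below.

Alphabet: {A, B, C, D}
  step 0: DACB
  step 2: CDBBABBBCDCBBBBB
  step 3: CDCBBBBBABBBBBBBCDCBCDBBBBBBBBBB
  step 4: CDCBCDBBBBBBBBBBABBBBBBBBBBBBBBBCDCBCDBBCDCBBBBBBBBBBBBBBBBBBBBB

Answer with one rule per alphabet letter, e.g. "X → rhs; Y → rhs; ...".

A->AB, B->BB, C->CD, D->CB

  step 3 ⇒ step 4: CDCBBBBBABBBBBBBCDCBCDBBBBBBBBBB ⇒ CD·CB·CD·BB·BB·BB·BB·BB·AB·BB·BB·BB·BB·BB·BB·BB·CD·CB·CD·BB·CD·CB·BB·BB·BB·BB·BB·BB·BB·BB·BB·BB
    A ↦ AB
    B ↦ BB
    C ↦ CD
    D ↦ CB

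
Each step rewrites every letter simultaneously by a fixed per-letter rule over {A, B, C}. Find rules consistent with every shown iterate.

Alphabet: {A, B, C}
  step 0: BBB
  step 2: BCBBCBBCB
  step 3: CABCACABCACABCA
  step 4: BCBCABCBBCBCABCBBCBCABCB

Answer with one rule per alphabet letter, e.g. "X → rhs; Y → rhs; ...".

A->CB, B->CA, C->B

  step 3 ⇒ step 4: CABCACABCACABCA ⇒ B·CB·CA·B·CB·B·CB·CA·B·CB·B·CB·CA·B·CB
    A ↦ CB
    B ↦ CA
    C ↦ B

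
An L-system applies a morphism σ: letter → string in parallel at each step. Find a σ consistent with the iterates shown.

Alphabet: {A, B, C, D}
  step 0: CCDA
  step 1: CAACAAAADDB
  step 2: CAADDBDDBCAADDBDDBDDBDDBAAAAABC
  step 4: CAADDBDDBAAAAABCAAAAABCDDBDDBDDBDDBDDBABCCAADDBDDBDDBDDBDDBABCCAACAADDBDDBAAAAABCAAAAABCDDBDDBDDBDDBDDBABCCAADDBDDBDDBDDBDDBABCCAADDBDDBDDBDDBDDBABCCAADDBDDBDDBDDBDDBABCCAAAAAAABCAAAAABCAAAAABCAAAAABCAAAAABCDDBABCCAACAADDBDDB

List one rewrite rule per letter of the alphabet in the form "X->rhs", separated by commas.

  step 1 ⇒ step 2: CAACAAAADDB ⇒ CAA·DDB·DDB·CAA·DDB·DDB·DDB·DDB·AA·AA·ABC
    A ↦ DDB
    B ↦ ABC
    C ↦ CAA
    D ↦ AA

A->DDB, B->ABC, C->CAA, D->AA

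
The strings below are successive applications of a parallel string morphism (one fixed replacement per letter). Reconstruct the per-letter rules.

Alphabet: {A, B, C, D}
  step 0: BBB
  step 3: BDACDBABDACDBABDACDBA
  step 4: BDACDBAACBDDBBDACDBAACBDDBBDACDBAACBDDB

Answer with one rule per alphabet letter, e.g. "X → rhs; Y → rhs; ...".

A->DB, B->BD, C->A, D->AC

  step 3 ⇒ step 4: BDACDBABDACDBABDACDBA ⇒ BD·AC·DB·A·AC·BD·DB·BD·AC·DB·A·AC·BD·DB·BD·AC·DB·A·AC·BD·DB
    A ↦ DB
    B ↦ BD
    C ↦ A
    D ↦ AC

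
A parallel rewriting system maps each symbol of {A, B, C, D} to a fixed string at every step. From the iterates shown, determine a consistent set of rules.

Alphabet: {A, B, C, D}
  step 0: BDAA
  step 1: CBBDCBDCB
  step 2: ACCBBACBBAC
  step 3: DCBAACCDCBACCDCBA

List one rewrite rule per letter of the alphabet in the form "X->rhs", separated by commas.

  step 2 ⇒ step 3: ACCBBACBBAC ⇒ DCB·A·A·C·C·DCB·A·C·C·DCB·A
    A ↦ DCB
    B ↦ C
    C ↦ A
  step 0 ⇒ step 1: BDAA ⇒ C·BB·DCB·DCB
    D ↦ BB

A->DCB, B->C, C->A, D->BB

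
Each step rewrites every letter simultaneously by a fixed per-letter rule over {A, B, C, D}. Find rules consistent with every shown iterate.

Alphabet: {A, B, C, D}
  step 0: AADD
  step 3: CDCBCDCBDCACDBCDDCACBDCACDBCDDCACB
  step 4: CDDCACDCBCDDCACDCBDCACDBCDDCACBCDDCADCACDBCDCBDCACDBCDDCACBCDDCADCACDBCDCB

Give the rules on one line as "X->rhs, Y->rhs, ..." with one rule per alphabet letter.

A->B, B->CB, C->CD, D->DCA

  step 3 ⇒ step 4: CDCBCDCBDCACDBCDDCACBDCACDBCDDCACB ⇒ CD·DCA·CD·CB·CD·DCA·CD·CB·DCA·CD·B·CD·DCA·CB·CD·DCA·DCA·CD·B·CD·CB·DCA·CD·B·CD·DCA·CB·CD·DCA·DCA·CD·B·CD·CB
    A ↦ B
    B ↦ CB
    C ↦ CD
    D ↦ DCA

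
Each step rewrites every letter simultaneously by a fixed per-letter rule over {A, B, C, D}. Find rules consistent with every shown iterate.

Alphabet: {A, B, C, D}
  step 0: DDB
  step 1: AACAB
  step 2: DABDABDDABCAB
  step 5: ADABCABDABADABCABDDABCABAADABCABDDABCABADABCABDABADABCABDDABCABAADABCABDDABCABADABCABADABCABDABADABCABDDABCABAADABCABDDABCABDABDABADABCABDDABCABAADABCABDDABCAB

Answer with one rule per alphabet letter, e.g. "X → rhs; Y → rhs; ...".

  step 1 ⇒ step 2: AACAB ⇒ DAB·DAB·D·DAB·CAB
    A ↦ DAB
    B ↦ CAB
    C ↦ D
  step 0 ⇒ step 1: DDB ⇒ A·A·CAB
    D ↦ A

A->DAB, B->CAB, C->D, D->A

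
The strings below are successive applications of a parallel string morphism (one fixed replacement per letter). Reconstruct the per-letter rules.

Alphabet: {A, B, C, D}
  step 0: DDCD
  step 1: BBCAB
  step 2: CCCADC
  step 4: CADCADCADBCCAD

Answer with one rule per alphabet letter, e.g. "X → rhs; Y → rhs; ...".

  step 1 ⇒ step 2: BBCAB ⇒ C·C·CA·D·C
    A ↦ D
    B ↦ C
    C ↦ CA
  step 0 ⇒ step 1: DDCD ⇒ B·B·CA·B
    D ↦ B

A->D, B->C, C->CA, D->B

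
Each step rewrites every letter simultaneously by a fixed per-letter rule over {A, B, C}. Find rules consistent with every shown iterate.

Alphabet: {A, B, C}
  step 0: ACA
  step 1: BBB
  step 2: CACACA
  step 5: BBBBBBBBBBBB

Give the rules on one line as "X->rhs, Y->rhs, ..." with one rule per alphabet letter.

  step 1 ⇒ step 2: BBB ⇒ CA·CA·CA
    B ↦ CA
  step 0 ⇒ step 1: ACA ⇒ B·B·B
    A ↦ B
  step 0 ⇒ step 1: ACA ⇒ B·B·B
    C ↦ B

A->B, B->CA, C->B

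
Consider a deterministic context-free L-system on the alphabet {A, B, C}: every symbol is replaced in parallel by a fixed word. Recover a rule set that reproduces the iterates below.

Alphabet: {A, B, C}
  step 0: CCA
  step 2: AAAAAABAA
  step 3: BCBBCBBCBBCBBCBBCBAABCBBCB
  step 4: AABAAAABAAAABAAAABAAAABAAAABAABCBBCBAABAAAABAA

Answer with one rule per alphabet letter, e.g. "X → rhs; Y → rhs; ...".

A->BCB, B->AA, C->B

  step 3 ⇒ step 4: BCBBCBBCBBCBBCBBCBAABCBBCB ⇒ AA·B·AA·AA·B·AA·AA·B·AA·AA·B·AA·AA·B·AA·AA·B·AA·BCB·BCB·AA·B·AA·AA·B·AA
    A ↦ BCB
    B ↦ AA
    C ↦ B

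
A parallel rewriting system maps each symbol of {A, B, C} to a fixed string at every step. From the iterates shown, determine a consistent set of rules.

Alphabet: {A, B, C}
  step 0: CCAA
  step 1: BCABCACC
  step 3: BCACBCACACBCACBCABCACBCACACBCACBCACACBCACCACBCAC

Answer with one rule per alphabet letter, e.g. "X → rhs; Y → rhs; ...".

  step 0 ⇒ step 1: CCAA ⇒ BCA·BCA·C·C
    A ↦ C
    C ↦ BCA
    B ↦ CAC  (constrained at step 1)

A->C, B->CAC, C->BCA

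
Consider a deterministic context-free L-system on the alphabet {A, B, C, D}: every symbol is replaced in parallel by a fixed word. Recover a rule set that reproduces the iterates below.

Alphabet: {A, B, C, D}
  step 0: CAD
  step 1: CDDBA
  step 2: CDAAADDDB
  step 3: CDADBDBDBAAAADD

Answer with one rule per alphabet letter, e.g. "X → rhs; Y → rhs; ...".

A->DB, B->ADD, C->CD, D->A

  step 2 ⇒ step 3: CDAAADDDB ⇒ CD·A·DB·DB·DB·A·A·A·ADD
    A ↦ DB
    B ↦ ADD
    C ↦ CD
    D ↦ A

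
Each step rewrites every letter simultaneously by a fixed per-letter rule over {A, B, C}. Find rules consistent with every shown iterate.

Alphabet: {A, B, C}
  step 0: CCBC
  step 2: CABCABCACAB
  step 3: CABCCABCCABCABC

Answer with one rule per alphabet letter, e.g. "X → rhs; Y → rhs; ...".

A->B, B->C, C->CA

  step 2 ⇒ step 3: CABCABCACAB ⇒ CA·B·C·CA·B·C·CA·B·CA·B·C
    A ↦ B
    B ↦ C
    C ↦ CA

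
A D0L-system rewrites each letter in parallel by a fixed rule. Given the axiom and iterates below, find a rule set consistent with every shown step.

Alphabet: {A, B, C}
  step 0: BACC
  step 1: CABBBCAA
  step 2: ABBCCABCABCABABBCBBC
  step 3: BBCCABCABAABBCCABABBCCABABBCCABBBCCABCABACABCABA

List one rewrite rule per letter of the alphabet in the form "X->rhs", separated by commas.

A->BBC, B->CAB, C->A

  step 2 ⇒ step 3: ABBCCABCABCABABBCBBC ⇒ BBC·CAB·CAB·A·A·BBC·CAB·A·BBC·CAB·A·BBC·CAB·BBC·CAB·CAB·A·CAB·CAB·A
    A ↦ BBC
    B ↦ CAB
    C ↦ A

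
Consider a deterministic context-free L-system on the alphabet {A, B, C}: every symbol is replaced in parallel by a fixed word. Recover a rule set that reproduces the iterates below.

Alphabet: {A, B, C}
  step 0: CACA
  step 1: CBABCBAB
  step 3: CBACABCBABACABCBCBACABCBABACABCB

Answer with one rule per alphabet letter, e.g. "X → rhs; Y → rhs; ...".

  step 0 ⇒ step 1: CACA ⇒ CB·AB·CB·AB
    A ↦ AB
    C ↦ CB
    B ↦ AC  (constrained at step 1)

A->AB, B->AC, C->CB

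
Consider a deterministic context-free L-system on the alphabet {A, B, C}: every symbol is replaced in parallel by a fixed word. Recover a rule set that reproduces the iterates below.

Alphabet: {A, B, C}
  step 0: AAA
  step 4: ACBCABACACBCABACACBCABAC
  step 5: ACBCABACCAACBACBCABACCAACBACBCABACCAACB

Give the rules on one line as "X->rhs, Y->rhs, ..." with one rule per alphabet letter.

  step 4 ⇒ step 5: ACBCABACACBCABACACBCABAC ⇒ AC·B·CA·B·AC·CA·AC·B·AC·B·CA·B·AC·CA·AC·B·AC·B·CA·B·AC·CA·AC·B
    A ↦ AC
    B ↦ CA
    C ↦ B

A->AC, B->CA, C->B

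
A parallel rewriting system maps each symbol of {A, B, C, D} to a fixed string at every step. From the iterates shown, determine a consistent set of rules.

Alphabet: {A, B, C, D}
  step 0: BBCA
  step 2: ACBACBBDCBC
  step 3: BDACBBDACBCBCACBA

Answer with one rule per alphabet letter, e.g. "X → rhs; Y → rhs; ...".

A->BD, B->CB, C->A, D->C

  step 2 ⇒ step 3: ACBACBBDCBC ⇒ BD·A·CB·BD·A·CB·CB·C·A·CB·A
    A ↦ BD
    B ↦ CB
    C ↦ A
    D ↦ C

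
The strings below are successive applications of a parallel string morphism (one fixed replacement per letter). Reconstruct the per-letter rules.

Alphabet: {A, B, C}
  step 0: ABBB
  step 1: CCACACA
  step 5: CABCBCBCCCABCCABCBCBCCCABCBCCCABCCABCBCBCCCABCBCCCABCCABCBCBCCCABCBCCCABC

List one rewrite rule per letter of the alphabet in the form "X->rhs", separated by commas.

  step 0 ⇒ step 1: ABBB ⇒ C·CA·CA·CA
    A ↦ C
    B ↦ CA
    C ↦ BC  (constrained at step 1)

A->C, B->CA, C->BC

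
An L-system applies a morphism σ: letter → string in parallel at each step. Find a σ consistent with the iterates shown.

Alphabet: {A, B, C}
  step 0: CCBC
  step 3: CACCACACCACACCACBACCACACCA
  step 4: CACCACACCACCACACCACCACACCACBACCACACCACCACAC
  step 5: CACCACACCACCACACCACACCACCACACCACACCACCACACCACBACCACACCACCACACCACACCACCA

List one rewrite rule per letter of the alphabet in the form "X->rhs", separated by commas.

  step 4 ⇒ step 5: CACCACACCACCACACCACCACACCACBACCACACCACCACAC ⇒ CA·C·CA·CA·C·CA·C·CA·CA·C·CA·CA·C·CA·C·CA·CA·C·CA·CA·C·CA·C·CA·CA·C·CA·CBA·C·CA·CA·C·CA·C·CA·CA·C·CA·CA·C·CA·C·CA
    A ↦ C
    B ↦ CBA
    C ↦ CA

A->C, B->CBA, C->CA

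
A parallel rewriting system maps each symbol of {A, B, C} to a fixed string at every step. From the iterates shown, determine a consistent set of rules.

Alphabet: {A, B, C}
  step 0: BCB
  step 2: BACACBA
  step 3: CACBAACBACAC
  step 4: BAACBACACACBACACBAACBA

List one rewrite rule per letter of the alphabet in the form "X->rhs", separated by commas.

  step 3 ⇒ step 4: CACBAACBACAC ⇒ BA·AC·BA·C·AC·AC·BA·C·AC·BA·AC·BA
    A ↦ AC
    B ↦ C
    C ↦ BA

A->AC, B->C, C->BA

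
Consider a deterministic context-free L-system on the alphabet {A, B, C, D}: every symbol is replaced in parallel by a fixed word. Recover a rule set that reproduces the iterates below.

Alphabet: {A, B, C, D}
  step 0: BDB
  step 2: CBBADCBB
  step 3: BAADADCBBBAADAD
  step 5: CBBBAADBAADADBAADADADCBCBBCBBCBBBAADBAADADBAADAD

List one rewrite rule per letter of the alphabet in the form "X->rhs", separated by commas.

A->CB, B->AD, C->BA, D->B

  step 2 ⇒ step 3: CBBADCBB ⇒ BA·AD·AD·CB·B·BA·AD·AD
    A ↦ CB
    B ↦ AD
    C ↦ BA
    D ↦ B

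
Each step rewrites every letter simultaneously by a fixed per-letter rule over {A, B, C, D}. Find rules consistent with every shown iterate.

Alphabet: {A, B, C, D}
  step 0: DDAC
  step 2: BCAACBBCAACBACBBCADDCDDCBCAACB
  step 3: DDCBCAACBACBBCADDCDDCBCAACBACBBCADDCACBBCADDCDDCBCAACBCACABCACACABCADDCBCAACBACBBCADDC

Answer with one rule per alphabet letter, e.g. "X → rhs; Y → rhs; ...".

  step 2 ⇒ step 3: BCAACBBCAACBACBBCADDCDDCBCAACB ⇒ DDC·BCA·ACB·ACB·BCA·DDC·DDC·BCA·ACB·ACB·BCA·DDC·ACB·BCA·DDC·DDC·BCA·ACB·CA·CA·BCA·CA·CA·BCA·DDC·BCA·ACB·ACB·BCA·DDC
    A ↦ ACB
    B ↦ DDC
    C ↦ BCA
    D ↦ CA

A->ACB, B->DDC, C->BCA, D->CA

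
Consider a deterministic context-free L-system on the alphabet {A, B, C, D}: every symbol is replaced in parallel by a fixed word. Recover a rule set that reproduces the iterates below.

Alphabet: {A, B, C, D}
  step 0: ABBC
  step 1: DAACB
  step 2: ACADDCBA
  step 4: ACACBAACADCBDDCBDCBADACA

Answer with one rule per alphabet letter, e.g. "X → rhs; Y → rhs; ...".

  step 1 ⇒ step 2: DAACB ⇒ ACA·D·D·CB·A
    A ↦ D
    B ↦ A
    C ↦ CB
    D ↦ ACA

A->D, B->A, C->CB, D->ACA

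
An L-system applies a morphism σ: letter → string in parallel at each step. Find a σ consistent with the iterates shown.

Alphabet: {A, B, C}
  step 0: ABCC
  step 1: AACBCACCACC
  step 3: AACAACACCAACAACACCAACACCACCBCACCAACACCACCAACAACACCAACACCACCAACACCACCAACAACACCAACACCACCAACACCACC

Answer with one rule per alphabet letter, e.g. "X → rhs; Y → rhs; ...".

  step 0 ⇒ step 1: ABCC ⇒ AAC·BC·ACC·ACC
    A ↦ AAC
    B ↦ BC
    C ↦ ACC

A->AAC, B->BC, C->ACC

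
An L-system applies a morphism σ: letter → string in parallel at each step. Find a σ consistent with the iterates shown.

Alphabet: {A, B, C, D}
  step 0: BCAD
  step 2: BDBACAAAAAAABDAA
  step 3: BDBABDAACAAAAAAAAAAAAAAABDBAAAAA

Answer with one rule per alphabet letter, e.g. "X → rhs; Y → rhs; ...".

A->AA, B->BD, C->CA, D->BA

  step 2 ⇒ step 3: BDBACAAAAAAABDAA ⇒ BD·BA·BD·AA·CA·AA·AA·AA·AA·AA·AA·AA·BD·BA·AA·AA
    A ↦ AA
    B ↦ BD
    C ↦ CA
    D ↦ BA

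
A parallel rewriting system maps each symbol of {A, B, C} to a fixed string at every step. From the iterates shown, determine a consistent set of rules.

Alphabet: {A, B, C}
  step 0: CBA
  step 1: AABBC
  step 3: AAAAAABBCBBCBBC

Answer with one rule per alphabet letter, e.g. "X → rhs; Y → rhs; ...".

A->BBC, B->A, C->A

  step 0 ⇒ step 1: CBA ⇒ A·A·BBC
    A ↦ BBC
    B ↦ A
    C ↦ A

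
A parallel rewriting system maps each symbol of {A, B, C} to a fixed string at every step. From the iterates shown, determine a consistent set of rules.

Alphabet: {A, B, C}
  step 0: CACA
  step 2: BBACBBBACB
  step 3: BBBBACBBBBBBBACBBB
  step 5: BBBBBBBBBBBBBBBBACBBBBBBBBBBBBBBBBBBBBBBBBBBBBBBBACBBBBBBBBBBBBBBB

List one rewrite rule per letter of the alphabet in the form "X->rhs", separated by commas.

  step 2 ⇒ step 3: BBACBBBACB ⇒ BB·BB·AC·B·BB·BB·BB·AC·B·BB
    A ↦ AC
    B ↦ BB
    C ↦ B

A->AC, B->BB, C->B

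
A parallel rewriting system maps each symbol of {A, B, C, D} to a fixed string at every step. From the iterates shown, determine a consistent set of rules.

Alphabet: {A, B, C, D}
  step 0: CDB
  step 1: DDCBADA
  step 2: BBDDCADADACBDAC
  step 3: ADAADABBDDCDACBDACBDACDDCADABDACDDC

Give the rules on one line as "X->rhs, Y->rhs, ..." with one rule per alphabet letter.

A->DAC, B->ADA, C->DDC, D->B

  step 2 ⇒ step 3: BBDDCADADACBDAC ⇒ ADA·ADA·B·B·DDC·DAC·B·DAC·B·DAC·DDC·ADA·B·DAC·DDC
    A ↦ DAC
    B ↦ ADA
    C ↦ DDC
    D ↦ B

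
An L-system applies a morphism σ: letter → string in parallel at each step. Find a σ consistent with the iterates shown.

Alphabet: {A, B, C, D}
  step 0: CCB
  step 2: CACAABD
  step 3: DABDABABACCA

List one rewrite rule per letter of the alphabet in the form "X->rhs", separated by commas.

A->AB, B->AC, C->D, D->CA

  step 2 ⇒ step 3: CACAABD ⇒ D·AB·D·AB·AB·AC·CA
    A ↦ AB
    B ↦ AC
    C ↦ D
    D ↦ CA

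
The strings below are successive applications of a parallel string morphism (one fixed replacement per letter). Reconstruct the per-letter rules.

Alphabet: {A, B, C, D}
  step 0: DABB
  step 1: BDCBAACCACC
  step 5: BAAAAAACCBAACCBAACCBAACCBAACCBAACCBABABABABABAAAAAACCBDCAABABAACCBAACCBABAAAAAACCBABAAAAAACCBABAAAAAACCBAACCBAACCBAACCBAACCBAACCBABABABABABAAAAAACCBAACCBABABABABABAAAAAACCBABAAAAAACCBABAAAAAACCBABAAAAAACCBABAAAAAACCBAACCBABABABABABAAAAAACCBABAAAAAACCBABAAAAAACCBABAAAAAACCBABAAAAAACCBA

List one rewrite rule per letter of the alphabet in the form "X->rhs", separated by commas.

A->BA, B->ACC, C->AA, D->BDC

  step 0 ⇒ step 1: DABB ⇒ BDC·BA·ACC·ACC
    A ↦ BA
    B ↦ ACC
    D ↦ BDC
    C ↦ AA  (constrained at step 1)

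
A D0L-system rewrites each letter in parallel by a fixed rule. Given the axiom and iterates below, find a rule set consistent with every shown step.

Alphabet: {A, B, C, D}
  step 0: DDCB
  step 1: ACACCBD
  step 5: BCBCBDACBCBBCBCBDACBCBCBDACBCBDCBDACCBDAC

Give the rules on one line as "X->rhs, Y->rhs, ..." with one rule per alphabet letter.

  step 0 ⇒ step 1: DDCB ⇒ AC·AC·CB·D
    B ↦ D
    C ↦ CB
    D ↦ AC
    A ↦ B  (constrained at step 1)

A->B, B->D, C->CB, D->AC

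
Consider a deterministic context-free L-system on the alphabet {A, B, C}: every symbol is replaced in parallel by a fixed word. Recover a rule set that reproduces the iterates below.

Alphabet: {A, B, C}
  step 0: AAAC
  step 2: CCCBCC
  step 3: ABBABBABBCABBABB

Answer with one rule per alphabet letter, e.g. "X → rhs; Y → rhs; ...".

A->B, B->C, C->ABB

  step 2 ⇒ step 3: CCCBCC ⇒ ABB·ABB·ABB·C·ABB·ABB
    B ↦ C
    C ↦ ABB
    A ↦ B  (constrained at step 0)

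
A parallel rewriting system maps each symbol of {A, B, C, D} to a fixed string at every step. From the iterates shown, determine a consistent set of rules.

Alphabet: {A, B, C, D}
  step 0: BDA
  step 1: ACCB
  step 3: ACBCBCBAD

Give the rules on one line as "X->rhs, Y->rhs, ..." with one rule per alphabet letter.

A->B, B->AC, C->AD, D->C

  step 0 ⇒ step 1: BDA ⇒ AC·C·B
    A ↦ B
    B ↦ AC
    D ↦ C
    C ↦ AD  (constrained at step 1)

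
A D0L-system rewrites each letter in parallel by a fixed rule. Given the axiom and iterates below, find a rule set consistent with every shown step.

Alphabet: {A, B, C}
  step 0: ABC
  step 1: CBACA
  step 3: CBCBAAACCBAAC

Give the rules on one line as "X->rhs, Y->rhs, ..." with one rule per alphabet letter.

A->CB, B->AC, C->A

  step 0 ⇒ step 1: ABC ⇒ CB·AC·A
    A ↦ CB
    B ↦ AC
    C ↦ A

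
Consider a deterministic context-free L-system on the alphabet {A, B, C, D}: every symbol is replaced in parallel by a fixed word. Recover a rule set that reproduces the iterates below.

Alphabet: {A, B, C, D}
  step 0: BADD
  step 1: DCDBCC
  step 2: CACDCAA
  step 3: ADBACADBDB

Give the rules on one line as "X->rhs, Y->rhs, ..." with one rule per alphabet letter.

  step 2 ⇒ step 3: CACDCAA ⇒ A·DB·A·C·A·DB·DB
    A ↦ DB
    C ↦ A
    D ↦ C
  step 0 ⇒ step 1: BADD ⇒ DC·DB·C·C
    B ↦ DC

A->DB, B->DC, C->A, D->C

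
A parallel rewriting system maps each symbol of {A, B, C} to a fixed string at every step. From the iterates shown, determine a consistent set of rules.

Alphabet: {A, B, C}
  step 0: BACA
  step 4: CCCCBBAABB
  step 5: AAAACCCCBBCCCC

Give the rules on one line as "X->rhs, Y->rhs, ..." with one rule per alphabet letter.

A->B, B->CC, C->A

  step 4 ⇒ step 5: CCCCBBAABB ⇒ A·A·A·A·CC·CC·B·B·CC·CC
    A ↦ B
    B ↦ CC
    C ↦ A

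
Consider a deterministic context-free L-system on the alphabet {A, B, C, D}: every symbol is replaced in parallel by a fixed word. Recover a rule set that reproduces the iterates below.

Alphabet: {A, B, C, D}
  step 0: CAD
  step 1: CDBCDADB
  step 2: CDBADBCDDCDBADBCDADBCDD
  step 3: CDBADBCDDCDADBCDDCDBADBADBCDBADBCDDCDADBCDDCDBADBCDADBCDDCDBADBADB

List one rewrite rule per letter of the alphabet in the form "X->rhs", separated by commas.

  step 2 ⇒ step 3: CDBADBCDDCDBADBCDADBCDD ⇒ CDB·ADB·CDD·CD·ADB·CDD·CDB·ADB·ADB·CDB·ADB·CDD·CD·ADB·CDD·CDB·ADB·CD·ADB·CDD·CDB·ADB·ADB
    A ↦ CD
    B ↦ CDD
    C ↦ CDB
    D ↦ ADB

A->CD, B->CDD, C->CDB, D->ADB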